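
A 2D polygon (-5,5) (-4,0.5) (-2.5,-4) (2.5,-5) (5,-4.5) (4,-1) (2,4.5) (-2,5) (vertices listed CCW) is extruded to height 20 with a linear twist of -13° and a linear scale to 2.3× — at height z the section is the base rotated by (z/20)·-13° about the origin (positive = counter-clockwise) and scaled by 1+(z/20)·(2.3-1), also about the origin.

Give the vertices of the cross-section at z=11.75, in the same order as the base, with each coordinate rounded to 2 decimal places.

Cross-section at z=11.75: (-7.57,9.91) (-6.88,1.81) (-5.31,-6.41) (3.20,-9.33) (7.69,-9.04) (6.76,-2.69) (4.55,7.40) (-2.32,9.21)

t = z/height = 11.75/20 = 0.5875
s = 1 + (scale-1)·z/height = 1 + (2.3-1)·11.75/20 = 1.763750
θ = twist·z/height = -13°·11.75/20 = -7.6375° = -0.133300 rad
cos θ = 0.991129, sin θ = -0.132905 (intermediates below are computed at full precision and shown rounded to 5 d.p.)
v1: (-5,5) → rotate → (-4.29112,5.62017) → ×s → (-7.56846,9.91257) → (-7.57,9.91)
v2: (-4,0.5) → rotate → (-3.89806,1.02718) → ×s → (-6.87521,1.81170) → (-6.88,1.81)
v3: (-2.5,-4) → rotate → (-3.00944,-3.63225) → ×s → (-5.30790,-6.40638) → (-5.31,-6.41)
v4: (2.5,-5) → rotate → (1.81330,-5.28791) → ×s → (3.19820,-9.32655) → (3.20,-9.33)
v5: (5,-4.5) → rotate → (4.35757,-5.12461) → ×s → (7.68567,-9.03852) → (7.69,-9.04)
v6: (4,-1) → rotate → (3.83161,-1.52275) → ×s → (6.75800,-2.68575) → (6.76,-2.69)
v7: (2,4.5) → rotate → (2.58033,4.19427) → ×s → (4.55106,7.39764) → (4.55,7.40)
v8: (-2,5) → rotate → (-1.31773,5.22145) → ×s → (-2.32415,9.20934) → (-2.32,9.21)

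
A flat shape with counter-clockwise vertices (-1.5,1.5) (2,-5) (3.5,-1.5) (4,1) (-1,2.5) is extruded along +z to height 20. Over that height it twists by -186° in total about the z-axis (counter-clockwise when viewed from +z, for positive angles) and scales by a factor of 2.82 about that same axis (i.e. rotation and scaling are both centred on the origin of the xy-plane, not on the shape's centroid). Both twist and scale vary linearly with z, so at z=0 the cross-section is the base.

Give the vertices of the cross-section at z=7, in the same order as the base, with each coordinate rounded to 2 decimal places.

Cross-section at z=7: (1.19,3.26) (-6.05,-6.42) (0.19,-6.23) (4.24,-5.25) (3.02,3.21)

t = z/height = 7/20 = 0.35
s = 1 + (scale-1)·z/height = 1 + (2.82-1)·7/20 = 1.637000
θ = twist·z/height = -186°·7/20 = -65.1000° = -1.136209 rad
cos θ = 0.421036, sin θ = -0.907044 (intermediates below are computed at full precision and shown rounded to 5 d.p.)
v1: (-1.5,1.5) → rotate → (0.72901,1.99212) → ×s → (1.19339,3.26110) → (1.19,3.26)
v2: (2,-5) → rotate → (-3.69315,-3.91927) → ×s → (-6.04568,-6.41584) → (-6.05,-6.42)
v3: (3.5,-1.5) → rotate → (0.11306,-3.80621) → ×s → (0.18508,-6.23076) → (0.19,-6.23)
v4: (4,1) → rotate → (2.59119,-3.20714) → ×s → (4.24177,-5.25009) → (4.24,-5.25)
v5: (-1,2.5) → rotate → (1.84657,1.95963) → ×s → (3.02284,3.20792) → (3.02,3.21)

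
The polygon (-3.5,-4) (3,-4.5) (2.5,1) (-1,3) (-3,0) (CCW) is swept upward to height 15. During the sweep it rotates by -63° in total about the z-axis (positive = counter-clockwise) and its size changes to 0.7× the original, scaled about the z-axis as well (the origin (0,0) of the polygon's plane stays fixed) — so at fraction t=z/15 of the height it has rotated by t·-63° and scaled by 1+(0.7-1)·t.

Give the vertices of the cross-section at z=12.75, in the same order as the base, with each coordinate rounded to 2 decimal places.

t = z/height = 12.75/15 = 0.85
s = 1 + (scale-1)·z/height = 1 + (0.7-1)·12.75/15 = 0.745000
θ = twist·z/height = -63°·12.75/15 = -53.5500° = -0.934624 rad
cos θ = 0.594121, sin θ = -0.804376 (intermediates below are computed at full precision and shown rounded to 5 d.p.)
v1: (-3.5,-4) → rotate → (-5.29693,0.43883) → ×s → (-3.94621,0.32693) → (-3.95,0.33)
v2: (3,-4.5) → rotate → (-1.83733,-5.08667) → ×s → (-1.36881,-3.78957) → (-1.37,-3.79)
v3: (2.5,1) → rotate → (2.28968,-1.41682) → ×s → (1.70581,-1.05553) → (1.71,-1.06)
v4: (-1,3) → rotate → (1.81901,2.58674) → ×s → (1.35516,1.92712) → (1.36,1.93)
v5: (-3,0) → rotate → (-1.78236,2.41313) → ×s → (-1.32786,1.79778) → (-1.33,1.80)

Cross-section at z=12.75: (-3.95,0.33) (-1.37,-3.79) (1.71,-1.06) (1.36,1.93) (-1.33,1.80)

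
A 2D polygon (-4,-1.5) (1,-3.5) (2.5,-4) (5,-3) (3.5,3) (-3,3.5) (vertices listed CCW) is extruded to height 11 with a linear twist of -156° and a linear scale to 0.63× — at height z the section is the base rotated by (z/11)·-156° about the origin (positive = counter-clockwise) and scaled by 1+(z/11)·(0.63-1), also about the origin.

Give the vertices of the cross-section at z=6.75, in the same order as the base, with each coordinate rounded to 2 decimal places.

Cross-section at z=6.75: (-0.85,3.19) (-2.77,-0.50) (-3.27,-1.61) (-2.69,-3.61) (2.04,-2.92) (2.92,2.04)

t = z/height = 6.75/11 = 0.613636
s = 1 + (scale-1)·z/height = 1 + (0.63-1)·6.75/11 = 0.772955
θ = twist·z/height = -156°·6.75/11 = -95.7273° = -1.670756 rad
cos θ = -0.099793, sin θ = -0.995008 (intermediates below are computed at full precision and shown rounded to 5 d.p.)
v1: (-4,-1.5) → rotate → (-1.09334,4.12972) → ×s → (-0.84510,3.19209) → (-0.85,3.19)
v2: (1,-3.5) → rotate → (-3.58232,-0.64573) → ×s → (-2.76897,-0.49912) → (-2.77,-0.50)
v3: (2.5,-4) → rotate → (-4.22952,-2.08835) → ×s → (-3.26922,-1.61420) → (-3.27,-1.61)
v4: (5,-3) → rotate → (-3.48399,-4.67566) → ×s → (-2.69297,-3.61407) → (-2.69,-3.61)
v5: (3.5,3) → rotate → (2.63575,-3.78191) → ×s → (2.03731,-2.92324) → (2.04,-2.92)
v6: (-3,3.5) → rotate → (3.78191,2.63575) → ×s → (2.92324,2.03731) → (2.92,2.04)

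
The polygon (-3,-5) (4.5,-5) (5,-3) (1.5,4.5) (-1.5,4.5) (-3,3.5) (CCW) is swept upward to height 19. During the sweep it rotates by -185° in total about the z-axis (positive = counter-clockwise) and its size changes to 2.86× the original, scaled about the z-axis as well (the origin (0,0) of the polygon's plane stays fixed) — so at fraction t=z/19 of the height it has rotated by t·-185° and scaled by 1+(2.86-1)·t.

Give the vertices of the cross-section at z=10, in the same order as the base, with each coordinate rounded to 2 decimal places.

Cross-section at z=10: (-9.05,7.16) (-10.96,-7.56) (-7.16,-9.05) (8.45,-4.09) (9.21,1.80) (7.63,5.00)

t = z/height = 10/19 = 0.526316
s = 1 + (scale-1)·z/height = 1 + (2.86-1)·10/19 = 1.978947
θ = twist·z/height = -185°·10/19 = -97.3684° = -1.699400 rad
cos θ = -0.128249, sin θ = -0.991742 (intermediates below are computed at full precision and shown rounded to 5 d.p.)
v1: (-3,-5) → rotate → (-4.57396,3.61647) → ×s → (-9.05163,7.15681) → (-9.05,7.16)
v2: (4.5,-5) → rotate → (-5.53583,-3.82159) → ×s → (-10.95512,-7.56273) → (-10.96,-7.56)
v3: (5,-3) → rotate → (-3.61647,-4.57396) → ×s → (-7.15681,-9.05163) → (-7.16,-9.05)
v4: (1.5,4.5) → rotate → (4.27047,-2.06473) → ×s → (8.45103,-4.08600) → (8.45,-4.09)
v5: (-1.5,4.5) → rotate → (4.65521,0.91049) → ×s → (9.21242,1.80182) → (9.21,1.80)
v6: (-3,3.5) → rotate → (3.85584,2.52635) → ×s → (7.63051,4.99952) → (7.63,5.00)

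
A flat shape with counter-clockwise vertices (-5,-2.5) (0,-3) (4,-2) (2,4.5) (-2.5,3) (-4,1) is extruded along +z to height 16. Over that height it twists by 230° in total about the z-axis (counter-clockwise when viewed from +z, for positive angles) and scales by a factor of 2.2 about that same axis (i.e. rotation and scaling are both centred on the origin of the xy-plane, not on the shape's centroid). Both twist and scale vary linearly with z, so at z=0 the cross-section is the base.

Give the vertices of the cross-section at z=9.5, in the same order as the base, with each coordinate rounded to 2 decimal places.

t = z/height = 9.5/16 = 0.59375
s = 1 + (scale-1)·z/height = 1 + (2.2-1)·9.5/16 = 1.712500
θ = twist·z/height = 230°·9.5/16 = 136.5625° = 2.383465 rad
cos θ = -0.726125, sin θ = 0.687563 (intermediates below are computed at full precision and shown rounded to 5 d.p.)
v1: (-5,-2.5) → rotate → (5.34953,-1.62250) → ×s → (9.16107,-2.77854) → (9.16,-2.78)
v2: (0,-3) → rotate → (2.06269,2.17837) → ×s → (3.53235,3.73047) → (3.53,3.73)
v3: (4,-2) → rotate → (-1.52937,4.20250) → ×s → (-2.61905,7.19678) → (-2.62,7.20)
v4: (2,4.5) → rotate → (-4.54628,-1.89244) → ×s → (-7.78551,-3.24080) → (-7.79,-3.24)
v5: (-2.5,3) → rotate → (-0.24738,-3.89728) → ×s → (-0.42363,-6.67409) → (-0.42,-6.67)
v6: (-4,1) → rotate → (2.21694,-3.47638) → ×s → (3.79650,-5.95329) → (3.80,-5.95)

Cross-section at z=9.5: (9.16,-2.78) (3.53,3.73) (-2.62,7.20) (-7.79,-3.24) (-0.42,-6.67) (3.80,-5.95)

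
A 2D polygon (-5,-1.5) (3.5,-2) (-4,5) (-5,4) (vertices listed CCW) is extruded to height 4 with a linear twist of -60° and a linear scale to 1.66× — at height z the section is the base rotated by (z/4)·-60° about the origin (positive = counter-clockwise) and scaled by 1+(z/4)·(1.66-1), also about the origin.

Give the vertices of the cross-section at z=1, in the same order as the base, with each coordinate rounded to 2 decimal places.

t = z/height = 1/4 = 0.25
s = 1 + (scale-1)·z/height = 1 + (1.66-1)·1/4 = 1.165000
θ = twist·z/height = -60°·1/4 = -15.0000° = -0.261799 rad
cos θ = 0.965926, sin θ = -0.258819 (intermediates below are computed at full precision and shown rounded to 5 d.p.)
v1: (-5,-1.5) → rotate → (-5.21786,-0.15479) → ×s → (-6.07880,-0.18033) → (-6.08,-0.18)
v2: (3.5,-2) → rotate → (2.86310,-2.83772) → ×s → (3.33551,-3.30594) → (3.34,-3.31)
v3: (-4,5) → rotate → (-2.56961,5.86491) → ×s → (-2.99359,6.83261) → (-2.99,6.83)
v4: (-5,4) → rotate → (-3.79435,5.15780) → ×s → (-4.42042,6.00884) → (-4.42,6.01)

Cross-section at z=1: (-6.08,-0.18) (3.34,-3.31) (-2.99,6.83) (-4.42,6.01)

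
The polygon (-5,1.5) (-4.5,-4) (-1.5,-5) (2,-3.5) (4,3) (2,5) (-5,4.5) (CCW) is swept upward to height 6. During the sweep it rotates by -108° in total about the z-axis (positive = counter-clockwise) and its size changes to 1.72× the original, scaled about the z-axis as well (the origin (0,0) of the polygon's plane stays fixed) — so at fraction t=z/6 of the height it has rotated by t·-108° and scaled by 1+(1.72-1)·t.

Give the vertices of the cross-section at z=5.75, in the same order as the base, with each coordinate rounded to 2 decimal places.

Cross-section at z=5.75: (4.44,7.62) (-4.80,8.97) (-7.62,4.44) (-6.54,-1.91) (3.35,-7.76) (7.43,-5.26) (9.37,6.44)

t = z/height = 5.75/6 = 0.958333
s = 1 + (scale-1)·z/height = 1 + (1.72-1)·5.75/6 = 1.690000
θ = twist·z/height = -108°·5.75/6 = -103.5000° = -1.806416 rad
cos θ = -0.233445, sin θ = -0.972370 (intermediates below are computed at full precision and shown rounded to 5 d.p.)
v1: (-5,1.5) → rotate → (2.62578,4.51168) → ×s → (4.43757,7.62474) → (4.44,7.62)
v2: (-4.5,-4) → rotate → (-2.83898,5.30945) → ×s → (-4.79787,8.97296) → (-4.80,8.97)
v3: (-1.5,-5) → rotate → (-4.51168,2.62578) → ×s → (-7.62474,4.43757) → (-7.62,4.44)
v4: (2,-3.5) → rotate → (-3.87019,-1.12768) → ×s → (-6.54061,-1.90578) → (-6.54,-1.91)
v5: (4,3) → rotate → (1.98333,-4.58982) → ×s → (3.35182,-7.75679) → (3.35,-7.76)
v6: (2,5) → rotate → (4.39496,-3.11197) → ×s → (7.42748,-5.25922) → (7.43,-5.26)
v7: (-5,4.5) → rotate → (5.54289,3.81135) → ×s → (9.36749,6.44117) → (9.37,6.44)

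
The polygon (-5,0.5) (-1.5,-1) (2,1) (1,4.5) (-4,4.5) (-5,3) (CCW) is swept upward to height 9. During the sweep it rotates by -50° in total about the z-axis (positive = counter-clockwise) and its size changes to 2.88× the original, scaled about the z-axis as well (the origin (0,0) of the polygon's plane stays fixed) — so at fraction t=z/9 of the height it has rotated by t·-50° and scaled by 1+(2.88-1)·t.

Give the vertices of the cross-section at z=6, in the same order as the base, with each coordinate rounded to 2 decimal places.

Cross-section at z=6: (-8.79,7.13) (-4.06,-0.03) (5.00,-0.59) (7.45,7.23) (-1.96,13.42) (-5.70,11.84)

t = z/height = 6/9 = 0.666667
s = 1 + (scale-1)·z/height = 1 + (2.88-1)·6/9 = 2.253333
θ = twist·z/height = -50°·6/9 = -33.3333° = -0.581776 rad
cos θ = 0.835488, sin θ = -0.549509 (intermediates below are computed at full precision and shown rounded to 5 d.p.)
v1: (-5,0.5) → rotate → (-3.90268,3.16529) → ×s → (-8.79405,7.13245) → (-8.79,7.13)
v2: (-1.5,-1) → rotate → (-1.80274,-0.01122) → ×s → (-4.06218,-0.02529) → (-4.06,-0.03)
v3: (2,1) → rotate → (2.22048,-0.26353) → ×s → (5.00349,-0.59382) → (5.00,-0.59)
v4: (1,4.5) → rotate → (3.30828,3.21019) → ×s → (7.45465,7.23362) → (7.45,7.23)
v5: (-4,4.5) → rotate → (-0.86916,5.95773) → ×s → (-1.95851,13.42475) → (-1.96,13.42)
v6: (-5,3) → rotate → (-2.52891,5.25401) → ×s → (-5.69848,11.83903) → (-5.70,11.84)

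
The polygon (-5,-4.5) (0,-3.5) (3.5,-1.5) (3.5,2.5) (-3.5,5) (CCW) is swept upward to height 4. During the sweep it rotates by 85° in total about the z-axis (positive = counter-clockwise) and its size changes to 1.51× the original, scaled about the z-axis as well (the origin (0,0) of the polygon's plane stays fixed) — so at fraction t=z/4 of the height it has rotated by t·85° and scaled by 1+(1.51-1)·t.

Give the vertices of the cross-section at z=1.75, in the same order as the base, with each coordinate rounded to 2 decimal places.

Cross-section at z=1.75: (-1.55,-8.08) (2.59,-3.41) (4.52,1.13) (1.56,5.02) (-7.11,2.28)

t = z/height = 1.75/4 = 0.4375
s = 1 + (scale-1)·z/height = 1 + (1.51-1)·1.75/4 = 1.223125
θ = twist·z/height = 85°·1.75/4 = 37.1875° = 0.649044 rad
cos θ = 0.796662, sin θ = 0.604425 (intermediates below are computed at full precision and shown rounded to 5 d.p.)
v1: (-5,-4.5) → rotate → (-1.26340,-6.60710) → ×s → (-1.54529,-8.08131) → (-1.55,-8.08)
v2: (0,-3.5) → rotate → (2.11549,-2.78832) → ×s → (2.58751,-3.41046) → (2.59,-3.41)
v3: (3.5,-1.5) → rotate → (3.69495,0.92050) → ×s → (4.51939,1.12588) → (4.52,1.13)
v4: (3.5,2.5) → rotate → (1.27725,4.10714) → ×s → (1.56224,5.02355) → (1.56,5.02)
v5: (-3.5,5) → rotate → (-5.81044,1.86782) → ×s → (-7.10690,2.28458) → (-7.11,2.28)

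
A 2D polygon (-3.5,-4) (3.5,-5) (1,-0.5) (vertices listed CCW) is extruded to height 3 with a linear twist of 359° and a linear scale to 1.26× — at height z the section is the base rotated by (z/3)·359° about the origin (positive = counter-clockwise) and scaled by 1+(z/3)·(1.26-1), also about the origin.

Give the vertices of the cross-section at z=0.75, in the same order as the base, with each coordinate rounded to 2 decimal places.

Cross-section at z=0.75: (4.24,-3.75) (5.34,3.70) (0.54,1.06)

t = z/height = 0.75/3 = 0.25
s = 1 + (scale-1)·z/height = 1 + (1.26-1)·0.75/3 = 1.065000
θ = twist·z/height = 359°·0.75/3 = 89.7500° = 1.566433 rad
cos θ = 0.004363, sin θ = 0.999990 (intermediates below are computed at full precision and shown rounded to 5 d.p.)
v1: (-3.5,-4) → rotate → (3.98469,-3.51742) → ×s → (4.24370,-3.74605) → (4.24,-3.75)
v2: (3.5,-5) → rotate → (5.01522,3.47815) → ×s → (5.34121,3.70423) → (5.34,3.70)
v3: (1,-0.5) → rotate → (0.50436,0.99781) → ×s → (0.53714,1.06267) → (0.54,1.06)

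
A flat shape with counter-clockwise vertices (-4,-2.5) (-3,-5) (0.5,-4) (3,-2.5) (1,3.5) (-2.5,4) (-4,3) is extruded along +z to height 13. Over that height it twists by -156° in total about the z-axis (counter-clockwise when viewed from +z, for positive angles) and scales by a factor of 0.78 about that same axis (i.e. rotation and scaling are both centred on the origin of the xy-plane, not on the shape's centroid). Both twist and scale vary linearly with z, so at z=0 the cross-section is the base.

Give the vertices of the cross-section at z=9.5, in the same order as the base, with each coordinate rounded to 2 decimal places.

t = z/height = 9.5/13 = 0.730769
s = 1 + (scale-1)·z/height = 1 + (0.78-1)·9.5/13 = 0.839231
θ = twist·z/height = -156°·9.5/13 = -114.0000° = -1.989675 rad
cos θ = -0.406737, sin θ = -0.913545 (intermediates below are computed at full precision and shown rounded to 5 d.p.)
v1: (-4,-2.5) → rotate → (-0.65692,4.67102) → ×s → (-0.55131,3.92007) → (-0.55,3.92)
v2: (-3,-5) → rotate → (-3.34752,4.77432) → ×s → (-2.80934,4.00676) → (-2.81,4.01)
v3: (0.5,-4) → rotate → (-3.85755,1.17017) → ×s → (-3.23737,0.98205) → (-3.24,0.98)
v4: (3,-2.5) → rotate → (-3.50407,-1.72379) → ×s → (-2.94073,-1.44666) → (-2.94,-1.45)
v5: (1,3.5) → rotate → (2.79067,-2.33712) → ×s → (2.34202,-1.96139) → (2.34,-1.96)
v6: (-2.5,4) → rotate → (4.67102,0.65692) → ×s → (3.92007,0.55131) → (3.92,0.55)
v7: (-4,3) → rotate → (4.36758,2.43397) → ×s → (3.66541,2.04266) → (3.67,2.04)

Cross-section at z=9.5: (-0.55,3.92) (-2.81,4.01) (-3.24,0.98) (-2.94,-1.45) (2.34,-1.96) (3.92,0.55) (3.67,2.04)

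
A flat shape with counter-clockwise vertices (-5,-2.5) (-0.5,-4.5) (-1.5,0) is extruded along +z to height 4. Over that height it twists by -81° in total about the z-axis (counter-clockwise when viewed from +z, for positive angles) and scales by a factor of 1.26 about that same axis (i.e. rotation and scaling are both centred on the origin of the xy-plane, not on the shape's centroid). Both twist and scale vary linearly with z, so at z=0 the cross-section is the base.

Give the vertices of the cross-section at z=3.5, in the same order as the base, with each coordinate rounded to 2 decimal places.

t = z/height = 3.5/4 = 0.875
s = 1 + (scale-1)·z/height = 1 + (1.26-1)·3.5/4 = 1.227500
θ = twist·z/height = -81°·3.5/4 = -70.8750° = -1.237002 rad
cos θ = 0.327630, sin θ = -0.944806 (intermediates below are computed at full precision and shown rounded to 5 d.p.)
v1: (-5,-2.5) → rotate → (-4.00017,3.90495) → ×s → (-4.91020,4.79333) → (-4.91,4.79)
v2: (-0.5,-4.5) → rotate → (-4.41544,-1.00193) → ×s → (-5.41996,-1.22987) → (-5.42,-1.23)
v3: (-1.5,0) → rotate → (-0.49145,1.41721) → ×s → (-0.60325,1.73962) → (-0.60,1.74)

Cross-section at z=3.5: (-4.91,4.79) (-5.42,-1.23) (-0.60,1.74)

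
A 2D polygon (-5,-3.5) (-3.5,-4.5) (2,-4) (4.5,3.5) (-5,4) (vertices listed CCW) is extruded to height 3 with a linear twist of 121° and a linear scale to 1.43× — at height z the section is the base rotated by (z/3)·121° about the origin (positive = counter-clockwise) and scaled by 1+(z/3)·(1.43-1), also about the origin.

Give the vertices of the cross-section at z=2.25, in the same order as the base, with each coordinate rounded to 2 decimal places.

Cross-section at z=2.25: (4.71,-6.55) (6.01,-4.55) (5.25,2.71) (-4.71,5.89) (-5.20,-6.68)

t = z/height = 2.25/3 = 0.75
s = 1 + (scale-1)·z/height = 1 + (1.43-1)·2.25/3 = 1.322500
θ = twist·z/height = 121°·2.25/3 = 90.7500° = 1.583886 rad
cos θ = -0.013090, sin θ = 0.999914 (intermediates below are computed at full precision and shown rounded to 5 d.p.)
v1: (-5,-3.5) → rotate → (3.56515,-4.95376) → ×s → (4.71491,-6.55135) → (4.71,-6.55)
v2: (-3.5,-4.5) → rotate → (4.54543,-3.44080) → ×s → (6.01133,-4.55045) → (6.01,-4.55)
v3: (2,-4) → rotate → (3.97348,2.05219) → ×s → (5.25492,2.71402) → (5.25,2.71)
v4: (4.5,3.5) → rotate → (-3.55860,4.45380) → ×s → (-4.70625,5.89015) → (-4.71,5.89)
v5: (-5,4) → rotate → (-3.93421,-5.05193) → ×s → (-5.20299,-6.68118) → (-5.20,-6.68)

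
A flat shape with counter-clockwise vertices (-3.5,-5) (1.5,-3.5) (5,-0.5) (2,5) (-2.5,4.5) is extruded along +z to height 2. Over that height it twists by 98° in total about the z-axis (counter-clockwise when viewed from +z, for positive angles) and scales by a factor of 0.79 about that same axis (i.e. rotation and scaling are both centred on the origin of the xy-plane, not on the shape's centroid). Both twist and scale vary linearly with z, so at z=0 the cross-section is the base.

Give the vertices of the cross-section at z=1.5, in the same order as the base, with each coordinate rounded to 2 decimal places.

Cross-section at z=1.5: (3.20,-4.02) (3.19,0.37) (1.60,3.92) (-3.56,2.81) (-4.23,-0.94)

t = z/height = 1.5/2 = 0.75
s = 1 + (scale-1)·z/height = 1 + (0.79-1)·1.5/2 = 0.842500
θ = twist·z/height = 98°·1.5/2 = 73.5000° = 1.282817 rad
cos θ = 0.284015, sin θ = 0.958820 (intermediates below are computed at full precision and shown rounded to 5 d.p.)
v1: (-3.5,-5) → rotate → (3.80004,-4.77595) → ×s → (3.20154,-4.02373) → (3.20,-4.02)
v2: (1.5,-3.5) → rotate → (3.78189,0.44418) → ×s → (3.18624,0.37422) → (3.19,0.37)
v3: (5,-0.5) → rotate → (1.89949,4.65209) → ×s → (1.60032,3.91939) → (1.60,3.92)
v4: (2,5) → rotate → (-4.22607,3.33772) → ×s → (-3.56046,2.81203) → (-3.56,2.81)
v5: (-2.5,4.5) → rotate → (-5.02473,-1.11898) → ×s → (-4.23333,-0.94274) → (-4.23,-0.94)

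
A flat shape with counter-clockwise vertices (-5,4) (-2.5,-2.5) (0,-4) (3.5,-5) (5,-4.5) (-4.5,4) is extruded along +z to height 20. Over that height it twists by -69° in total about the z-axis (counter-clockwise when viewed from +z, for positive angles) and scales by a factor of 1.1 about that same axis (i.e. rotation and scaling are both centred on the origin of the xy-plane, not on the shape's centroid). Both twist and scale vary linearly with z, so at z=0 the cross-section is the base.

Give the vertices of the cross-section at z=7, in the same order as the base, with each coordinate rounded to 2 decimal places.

t = z/height = 7/20 = 0.35
s = 1 + (scale-1)·z/height = 1 + (1.1-1)·7/20 = 1.035000
θ = twist·z/height = -69°·7/20 = -24.1500° = -0.421497 rad
cos θ = 0.912477, sin θ = -0.409127 (intermediates below are computed at full precision and shown rounded to 5 d.p.)
v1: (-5,4) → rotate → (-2.92588,5.69554) → ×s → (-3.02829,5.89489) → (-3.03,5.89)
v2: (-2.5,-2.5) → rotate → (-3.30401,-1.25838) → ×s → (-3.41965,-1.30242) → (-3.42,-1.30)
v3: (0,-4) → rotate → (-1.63651,-3.64991) → ×s → (-1.69379,-3.77766) → (-1.69,-3.78)
v4: (3.5,-5) → rotate → (1.14804,-5.99433) → ×s → (1.18822,-6.20413) → (1.19,-6.20)
v5: (5,-4.5) → rotate → (2.72132,-6.15178) → ×s → (2.81656,-6.36710) → (2.82,-6.37)
v6: (-4.5,4) → rotate → (-2.46964,5.49098) → ×s → (-2.55608,5.68317) → (-2.56,5.68)

Cross-section at z=7: (-3.03,5.89) (-3.42,-1.30) (-1.69,-3.78) (1.19,-6.20) (2.82,-6.37) (-2.56,5.68)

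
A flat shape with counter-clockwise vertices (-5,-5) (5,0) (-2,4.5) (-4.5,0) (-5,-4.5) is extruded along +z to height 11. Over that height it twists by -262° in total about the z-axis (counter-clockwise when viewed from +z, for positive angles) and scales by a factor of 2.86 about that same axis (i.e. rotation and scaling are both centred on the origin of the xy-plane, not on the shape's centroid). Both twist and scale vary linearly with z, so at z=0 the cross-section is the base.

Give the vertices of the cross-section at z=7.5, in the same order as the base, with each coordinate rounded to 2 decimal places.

t = z/height = 7.5/11 = 0.681818
s = 1 + (scale-1)·z/height = 1 + (2.86-1)·7.5/11 = 2.268182
θ = twist·z/height = -262°·7.5/11 = -178.6364° = -3.117793 rad
cos θ = -0.999717, sin θ = -0.023798 (intermediates below are computed at full precision and shown rounded to 5 d.p.)
v1: (-5,-5) → rotate → (4.87960,5.11757) → ×s → (11.06781,11.60758) → (11.07,11.61)
v2: (5,0) → rotate → (-4.99858,-0.11899) → ×s → (-11.33770,-0.26989) → (-11.34,-0.27)
v3: (-2,4.5) → rotate → (2.10652,-4.45113) → ×s → (4.77798,-10.09597) → (4.78,-10.10)
v4: (-4.5,0) → rotate → (4.49873,0.10709) → ×s → (10.20393,0.24290) → (10.20,0.24)
v5: (-5,-4.5) → rotate → (4.89149,4.61771) → ×s → (11.09480,10.47382) → (11.09,10.47)

Cross-section at z=7.5: (11.07,11.61) (-11.34,-0.27) (4.78,-10.10) (10.20,0.24) (11.09,10.47)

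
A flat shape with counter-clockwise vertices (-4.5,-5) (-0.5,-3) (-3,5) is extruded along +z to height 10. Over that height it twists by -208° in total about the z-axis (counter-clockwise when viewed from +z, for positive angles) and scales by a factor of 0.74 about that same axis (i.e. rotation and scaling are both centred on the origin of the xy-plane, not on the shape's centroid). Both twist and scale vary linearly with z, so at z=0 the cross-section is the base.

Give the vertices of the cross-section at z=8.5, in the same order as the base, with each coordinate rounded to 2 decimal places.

t = z/height = 8.5/10 = 0.85
s = 1 + (scale-1)·z/height = 1 + (0.74-1)·8.5/10 = 0.779000
θ = twist·z/height = -208°·8.5/10 = -176.8000° = -3.085742 rad
cos θ = -0.998441, sin θ = -0.055822 (intermediates below are computed at full precision and shown rounded to 5 d.p.)
v1: (-4.5,-5) → rotate → (4.21388,5.24340) → ×s → (3.28261,4.08461) → (3.28,4.08)
v2: (-0.5,-3) → rotate → (0.33176,3.02323) → ×s → (0.25844,2.35510) → (0.26,2.36)
v3: (-3,5) → rotate → (3.27443,-4.82474) → ×s → (2.55078,-3.75847) → (2.55,-3.76)

Cross-section at z=8.5: (3.28,4.08) (0.26,2.36) (2.55,-3.76)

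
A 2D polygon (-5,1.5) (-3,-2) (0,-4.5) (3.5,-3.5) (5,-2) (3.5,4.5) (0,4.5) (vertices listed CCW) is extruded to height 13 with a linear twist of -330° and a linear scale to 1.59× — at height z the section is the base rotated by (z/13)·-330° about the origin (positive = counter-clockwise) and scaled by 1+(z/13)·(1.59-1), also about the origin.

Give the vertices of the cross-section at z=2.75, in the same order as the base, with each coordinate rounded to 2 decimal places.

Cross-section at z=2.75: (-0.36,5.86) (-3.28,2.39) (-4.75,-1.75) (-2.34,-5.05) (-0.17,-6.05) (6.11,-1.95) (4.75,1.75)

t = z/height = 2.75/13 = 0.211538
s = 1 + (scale-1)·z/height = 1 + (1.59-1)·2.75/13 = 1.124808
θ = twist·z/height = -330°·2.75/13 = -69.8077° = -1.218374 rad
cos θ = 0.345172, sin θ = -0.938539 (intermediates below are computed at full precision and shown rounded to 5 d.p.)
v1: (-5,1.5) → rotate → (-0.31805,5.21046) → ×s → (-0.35775,5.86076) → (-0.36,5.86)
v2: (-3,-2) → rotate → (-2.91260,2.12527) → ×s → (-3.27611,2.39052) → (-3.28,2.39)
v3: (0,-4.5) → rotate → (-4.22343,-1.55327) → ×s → (-4.75054,-1.74714) → (-4.75,-1.75)
v4: (3.5,-3.5) → rotate → (-2.07679,-4.49299) → ×s → (-2.33598,-5.05375) → (-2.34,-5.05)
v5: (5,-2) → rotate → (-0.15122,-5.38304) → ×s → (-0.17009,-6.05489) → (-0.17,-6.05)
v6: (3.5,4.5) → rotate → (5.43153,-1.73161) → ×s → (6.10943,-1.94773) → (6.11,-1.95)
v7: (0,4.5) → rotate → (4.22343,1.55327) → ×s → (4.75054,1.74714) → (4.75,1.75)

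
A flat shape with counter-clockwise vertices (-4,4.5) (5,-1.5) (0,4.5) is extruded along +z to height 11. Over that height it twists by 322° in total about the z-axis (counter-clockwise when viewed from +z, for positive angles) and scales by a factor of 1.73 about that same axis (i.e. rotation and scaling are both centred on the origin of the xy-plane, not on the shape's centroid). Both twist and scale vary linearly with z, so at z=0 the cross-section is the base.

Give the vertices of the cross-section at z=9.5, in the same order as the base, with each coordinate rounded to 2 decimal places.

Cross-section at z=9.5: (6.35,7.49) (-1.27,-8.42) (7.26,1.03)

t = z/height = 9.5/11 = 0.863636
s = 1 + (scale-1)·z/height = 1 + (1.73-1)·9.5/11 = 1.630455
θ = twist·z/height = 322°·9.5/11 = 278.0909° = 4.853602 rad
cos θ = 0.140744, sin θ = -0.990046 (intermediates below are computed at full precision and shown rounded to 5 d.p.)
v1: (-4,4.5) → rotate → (3.89223,4.59353) → ×s → (6.34610,7.48955) → (6.35,7.49)
v2: (5,-1.5) → rotate → (-0.78135,-5.16135) → ×s → (-1.27395,-8.41534) → (-1.27,-8.42)
v3: (0,4.5) → rotate → (4.45521,0.63335) → ×s → (7.26401,1.03265) → (7.26,1.03)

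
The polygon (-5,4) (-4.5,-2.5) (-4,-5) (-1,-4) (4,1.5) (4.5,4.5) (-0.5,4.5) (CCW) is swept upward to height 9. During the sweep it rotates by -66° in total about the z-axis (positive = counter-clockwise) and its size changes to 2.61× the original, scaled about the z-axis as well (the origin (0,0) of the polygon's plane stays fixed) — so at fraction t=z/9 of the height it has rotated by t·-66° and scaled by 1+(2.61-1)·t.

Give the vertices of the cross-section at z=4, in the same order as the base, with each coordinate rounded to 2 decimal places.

t = z/height = 4/9 = 0.444444
s = 1 + (scale-1)·z/height = 1 + (2.61-1)·4/9 = 1.715556
θ = twist·z/height = -66°·4/9 = -29.3333° = -0.511963 rad
cos θ = 0.871784, sin θ = -0.489890 (intermediates below are computed at full precision and shown rounded to 5 d.p.)
v1: (-5,4) → rotate → (-2.39936,5.93659) → ×s → (-4.11624,10.18454) → (-4.12,10.18)
v2: (-4.5,-2.5) → rotate → (-5.14775,0.02504) → ×s → (-8.83126,0.04296) → (-8.83,0.04)
v3: (-4,-5) → rotate → (-5.93659,-2.39936) → ×s → (-10.18454,-4.11624) → (-10.18,-4.12)
v4: (-1,-4) → rotate → (-2.83134,-2.99725) → ×s → (-4.85733,-5.14195) → (-4.86,-5.14)
v5: (4,1.5) → rotate → (4.22197,-0.65188) → ×s → (7.24303,-1.11834) → (7.24,-1.12)
v6: (4.5,4.5) → rotate → (6.12753,1.71853) → ×s → (10.51212,2.94823) → (10.51,2.95)
v7: (-0.5,4.5) → rotate → (1.76861,4.16797) → ×s → (3.03415,7.15039) → (3.03,7.15)

Cross-section at z=4: (-4.12,10.18) (-8.83,0.04) (-10.18,-4.12) (-4.86,-5.14) (7.24,-1.12) (10.51,2.95) (3.03,7.15)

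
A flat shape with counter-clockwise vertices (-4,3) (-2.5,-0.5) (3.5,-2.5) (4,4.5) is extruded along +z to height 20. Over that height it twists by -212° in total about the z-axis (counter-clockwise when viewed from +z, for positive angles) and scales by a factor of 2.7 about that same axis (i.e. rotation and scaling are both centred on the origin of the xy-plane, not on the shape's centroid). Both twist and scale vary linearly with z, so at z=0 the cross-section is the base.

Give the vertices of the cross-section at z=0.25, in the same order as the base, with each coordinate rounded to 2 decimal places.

Cross-section at z=0.25: (-3.94,3.25) (-2.57,-0.39) (3.45,-2.72) (4.29,4.40)

t = z/height = 0.25/20 = 0.0125
s = 1 + (scale-1)·z/height = 1 + (2.7-1)·0.25/20 = 1.021250
θ = twist·z/height = -212°·0.25/20 = -2.6500° = -0.046251 rad
cos θ = 0.998931, sin θ = -0.046235 (intermediates below are computed at full precision and shown rounded to 5 d.p.)
v1: (-4,3) → rotate → (-3.85702,3.18173) → ×s → (-3.93898,3.24934) → (-3.94,3.25)
v2: (-2.5,-0.5) → rotate → (-2.52044,-0.38388) → ×s → (-2.57400,-0.39204) → (-2.57,-0.39)
v3: (3.5,-2.5) → rotate → (3.38067,-2.65915) → ×s → (3.45251,-2.71565) → (3.45,-2.72)
v4: (4,4.5) → rotate → (4.20378,4.31025) → ×s → (4.29311,4.40184) → (4.29,4.40)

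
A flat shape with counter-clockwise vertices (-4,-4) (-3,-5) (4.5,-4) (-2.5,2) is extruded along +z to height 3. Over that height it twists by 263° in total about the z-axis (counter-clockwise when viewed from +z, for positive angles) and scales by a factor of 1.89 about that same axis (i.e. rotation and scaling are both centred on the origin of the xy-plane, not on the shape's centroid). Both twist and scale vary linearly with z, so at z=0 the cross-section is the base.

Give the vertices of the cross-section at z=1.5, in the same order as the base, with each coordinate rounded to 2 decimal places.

Cross-section at z=1.5: (8.16,-0.50) (8.28,1.54) (0.02,8.70) (0.23,-4.62)

t = z/height = 1.5/3 = 0.5
s = 1 + (scale-1)·z/height = 1 + (1.89-1)·1.5/3 = 1.445000
θ = twist·z/height = 263°·1.5/3 = 131.5000° = 2.295108 rad
cos θ = -0.662620, sin θ = 0.748956 (intermediates below are computed at full precision and shown rounded to 5 d.p.)
v1: (-4,-4) → rotate → (5.64630,-0.34534) → ×s → (8.15891,-0.49902) → (8.16,-0.50)
v2: (-3,-5) → rotate → (5.73264,1.06623) → ×s → (8.28366,1.54071) → (8.28,1.54)
v3: (4.5,-4) → rotate → (0.01403,6.02078) → ×s → (0.02028,8.70003) → (0.02,8.70)
v4: (-2.5,2) → rotate → (0.15864,-3.19763) → ×s → (0.22923,-4.62057) → (0.23,-4.62)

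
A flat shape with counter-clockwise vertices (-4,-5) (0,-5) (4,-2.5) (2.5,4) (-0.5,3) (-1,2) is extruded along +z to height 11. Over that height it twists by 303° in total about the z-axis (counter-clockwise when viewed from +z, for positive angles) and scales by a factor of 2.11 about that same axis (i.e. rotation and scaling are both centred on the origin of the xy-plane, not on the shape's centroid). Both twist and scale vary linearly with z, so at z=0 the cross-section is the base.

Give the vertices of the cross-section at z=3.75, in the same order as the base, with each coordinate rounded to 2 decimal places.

t = z/height = 3.75/11 = 0.340909
s = 1 + (scale-1)·z/height = 1 + (2.11-1)·3.75/11 = 1.378409
θ = twist·z/height = 303°·3.75/11 = 103.2955° = 1.802846 rad
cos θ = -0.229973, sin θ = 0.973197 (intermediates below are computed at full precision and shown rounded to 5 d.p.)
v1: (-4,-5) → rotate → (5.78588,-2.74293) → ×s → (7.97530,-3.78087) → (7.98,-3.78)
v2: (0,-5) → rotate → (4.86599,1.14986) → ×s → (6.70732,1.58498) → (6.71,1.58)
v3: (4,-2.5) → rotate → (1.51310,4.46772) → ×s → (2.08567,6.15835) → (2.09,6.16)
v4: (2.5,4) → rotate → (-4.46772,1.51310) → ×s → (-6.15835,2.08567) → (-6.16,2.09)
v5: (-0.5,3) → rotate → (-2.80461,-1.17652) → ×s → (-3.86589,-1.62172) → (-3.87,-1.62)
v6: (-1,2) → rotate → (-1.71642,-1.43314) → ×s → (-2.36593,-1.97546) → (-2.37,-1.98)

Cross-section at z=3.75: (7.98,-3.78) (6.71,1.58) (2.09,6.16) (-6.16,2.09) (-3.87,-1.62) (-2.37,-1.98)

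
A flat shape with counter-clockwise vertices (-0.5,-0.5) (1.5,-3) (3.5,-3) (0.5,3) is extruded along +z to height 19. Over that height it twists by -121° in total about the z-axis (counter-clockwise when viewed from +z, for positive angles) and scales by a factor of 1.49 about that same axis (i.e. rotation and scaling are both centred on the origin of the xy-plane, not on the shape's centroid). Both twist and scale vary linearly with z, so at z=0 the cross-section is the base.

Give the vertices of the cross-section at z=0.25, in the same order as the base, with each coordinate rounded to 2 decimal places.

Cross-section at z=0.25: (-0.52,-0.49) (1.43,-3.06) (3.44,-3.12) (0.59,3.00)

t = z/height = 0.25/19 = 0.0131579
s = 1 + (scale-1)·z/height = 1 + (1.49-1)·0.25/19 = 1.006447
θ = twist·z/height = -121°·0.25/19 = -1.5921° = -0.027787 rad
cos θ = 0.999614, sin θ = -0.027784 (intermediates below are computed at full precision and shown rounded to 5 d.p.)
v1: (-0.5,-0.5) → rotate → (-0.51370,-0.48592) → ×s → (-0.51701,-0.48905) → (-0.52,-0.49)
v2: (1.5,-3) → rotate → (1.41607,-3.04052) → ×s → (1.42520,-3.06012) → (1.43,-3.06)
v3: (3.5,-3) → rotate → (3.41530,-3.09609) → ×s → (3.43732,-3.11605) → (3.44,-3.12)
v4: (0.5,3) → rotate → (0.58316,2.98495) → ×s → (0.58692,3.00419) → (0.59,3.00)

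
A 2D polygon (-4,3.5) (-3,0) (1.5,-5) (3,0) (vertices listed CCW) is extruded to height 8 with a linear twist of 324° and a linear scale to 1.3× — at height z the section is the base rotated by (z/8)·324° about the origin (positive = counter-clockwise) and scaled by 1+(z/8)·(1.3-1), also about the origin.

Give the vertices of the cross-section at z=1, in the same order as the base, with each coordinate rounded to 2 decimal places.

t = z/height = 1/8 = 0.125
s = 1 + (scale-1)·z/height = 1 + (1.3-1)·1/8 = 1.037500
θ = twist·z/height = 324°·1/8 = 40.5000° = 0.706858 rad
cos θ = 0.760406, sin θ = 0.649448 (intermediates below are computed at full precision and shown rounded to 5 d.p.)
v1: (-4,3.5) → rotate → (-5.31469,0.06363) → ×s → (-5.51399,0.06601) → (-5.51,0.07)
v2: (-3,0) → rotate → (-2.28122,-1.94834) → ×s → (-2.36676,-2.02141) → (-2.37,-2.02)
v3: (1.5,-5) → rotate → (4.38785,-2.82786) → ×s → (4.55239,-2.93390) → (4.55,-2.93)
v4: (3,0) → rotate → (2.28122,1.94834) → ×s → (2.36676,2.02141) → (2.37,2.02)

Cross-section at z=1: (-5.51,0.07) (-2.37,-2.02) (4.55,-2.93) (2.37,2.02)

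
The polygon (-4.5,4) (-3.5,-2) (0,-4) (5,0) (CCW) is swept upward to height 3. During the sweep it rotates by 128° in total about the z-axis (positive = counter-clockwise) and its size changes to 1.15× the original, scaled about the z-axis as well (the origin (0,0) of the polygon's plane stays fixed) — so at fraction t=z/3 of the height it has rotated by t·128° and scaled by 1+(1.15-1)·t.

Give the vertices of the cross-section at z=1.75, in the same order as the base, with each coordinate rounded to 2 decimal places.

t = z/height = 1.75/3 = 0.583333
s = 1 + (scale-1)·z/height = 1 + (1.15-1)·1.75/3 = 1.087500
θ = twist·z/height = 128°·1.75/3 = 74.6667° = 1.303179 rad
cos θ = 0.264434, sin θ = 0.964404 (intermediates below are computed at full precision and shown rounded to 5 d.p.)
v1: (-4.5,4) → rotate → (-5.04757,-3.28208) → ×s → (-5.48923,-3.56926) → (-5.49,-3.57)
v2: (-3.5,-2) → rotate → (1.00329,-3.90428) → ×s → (1.09108,-4.24591) → (1.09,-4.25)
v3: (0,-4) → rotate → (3.85761,-1.05774) → ×s → (4.19516,-1.15029) → (4.20,-1.15)
v4: (5,0) → rotate → (1.32217,4.82202) → ×s → (1.43786,5.24395) → (1.44,5.24)

Cross-section at z=1.75: (-5.49,-3.57) (1.09,-4.25) (4.20,-1.15) (1.44,5.24)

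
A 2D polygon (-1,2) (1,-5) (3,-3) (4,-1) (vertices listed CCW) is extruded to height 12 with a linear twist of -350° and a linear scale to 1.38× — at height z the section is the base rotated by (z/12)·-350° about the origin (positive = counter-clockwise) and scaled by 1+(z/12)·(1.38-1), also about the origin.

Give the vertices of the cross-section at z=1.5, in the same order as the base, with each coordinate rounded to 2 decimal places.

Cross-section at z=1.5: (0.69,2.24) (-2.87,-4.51) (0.10,-4.44) (2.30,-3.65)

t = z/height = 1.5/12 = 0.125
s = 1 + (scale-1)·z/height = 1 + (1.38-1)·1.5/12 = 1.047500
θ = twist·z/height = -350°·1.5/12 = -43.7500° = -0.763582 rad
cos θ = 0.722364, sin θ = -0.691513 (intermediates below are computed at full precision and shown rounded to 5 d.p.)
v1: (-1,2) → rotate → (0.66066,2.13624) → ×s → (0.69204,2.23771) → (0.69,2.24)
v2: (1,-5) → rotate → (-2.73520,-4.30333) → ×s → (-2.86512,-4.50774) → (-2.87,-4.51)
v3: (3,-3) → rotate → (0.09255,-4.24163) → ×s → (0.09695,-4.44311) → (0.10,-4.44)
v4: (4,-1) → rotate → (2.19794,-3.48842) → ×s → (2.30235,-3.65412) → (2.30,-3.65)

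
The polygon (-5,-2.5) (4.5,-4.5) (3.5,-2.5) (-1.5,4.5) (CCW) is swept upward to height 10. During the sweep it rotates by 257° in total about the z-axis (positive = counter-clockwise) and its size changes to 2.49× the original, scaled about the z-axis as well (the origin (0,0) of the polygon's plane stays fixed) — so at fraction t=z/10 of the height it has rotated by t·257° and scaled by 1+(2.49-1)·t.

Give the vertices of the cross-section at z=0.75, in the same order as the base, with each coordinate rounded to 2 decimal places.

Cross-section at z=0.75: (-4.33,-4.46) (6.37,-3.07) (4.59,-1.34) (-3.23,4.17)

t = z/height = 0.75/10 = 0.075
s = 1 + (scale-1)·z/height = 1 + (2.49-1)·0.75/10 = 1.111750
θ = twist·z/height = 257°·0.75/10 = 19.2750° = 0.336412 rad
cos θ = 0.943945, sin θ = 0.330103 (intermediates below are computed at full precision and shown rounded to 5 d.p.)
v1: (-5,-2.5) → rotate → (-3.89447,-4.01038) → ×s → (-4.32968,-4.45853) → (-4.33,-4.46)
v2: (4.5,-4.5) → rotate → (5.73321,-2.76229) → ×s → (6.37390,-3.07098) → (6.37,-3.07)
v3: (3.5,-2.5) → rotate → (4.12906,-1.20450) → ×s → (4.59049,-1.33911) → (4.59,-1.34)
v4: (-1.5,4.5) → rotate → (-2.90138,3.75260) → ×s → (-3.22561,4.17195) → (-3.23,4.17)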